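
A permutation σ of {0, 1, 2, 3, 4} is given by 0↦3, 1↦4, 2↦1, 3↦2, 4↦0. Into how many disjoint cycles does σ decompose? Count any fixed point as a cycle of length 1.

1

Cycle decomposition: (0 3 2 1 4).
1 cycle.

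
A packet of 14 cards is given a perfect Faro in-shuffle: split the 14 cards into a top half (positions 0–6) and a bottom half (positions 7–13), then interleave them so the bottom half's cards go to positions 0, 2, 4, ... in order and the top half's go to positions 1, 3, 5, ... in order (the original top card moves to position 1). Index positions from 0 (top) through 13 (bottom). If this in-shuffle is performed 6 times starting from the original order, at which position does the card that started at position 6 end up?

12

Track the card's position through each in-shuffle:
6 → 13 → 12 → 10 → 6 → 13 → 12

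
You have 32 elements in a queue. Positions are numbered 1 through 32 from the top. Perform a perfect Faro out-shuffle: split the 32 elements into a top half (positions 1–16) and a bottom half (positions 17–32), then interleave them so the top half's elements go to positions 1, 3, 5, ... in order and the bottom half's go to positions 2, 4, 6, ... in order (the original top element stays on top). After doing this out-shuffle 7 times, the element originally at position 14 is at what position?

Track the element's position through each out-shuffle:
14 → 27 → 22 → 12 → 23 → 14 → 27 → 22

22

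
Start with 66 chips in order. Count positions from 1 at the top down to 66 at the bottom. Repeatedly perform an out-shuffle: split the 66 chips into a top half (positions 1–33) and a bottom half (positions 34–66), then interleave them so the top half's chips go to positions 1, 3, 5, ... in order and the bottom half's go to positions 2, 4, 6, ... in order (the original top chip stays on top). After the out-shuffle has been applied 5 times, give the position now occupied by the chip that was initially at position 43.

45

Track the chip's position through each out-shuffle:
43 → 20 → 39 → 12 → 23 → 45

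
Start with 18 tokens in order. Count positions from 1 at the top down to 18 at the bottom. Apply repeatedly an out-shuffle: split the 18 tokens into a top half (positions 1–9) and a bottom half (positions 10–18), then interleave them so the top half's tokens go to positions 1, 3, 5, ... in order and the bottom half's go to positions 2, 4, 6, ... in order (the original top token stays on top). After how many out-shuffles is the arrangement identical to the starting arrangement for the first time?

8

The out-shuffle permutes the 18 positions with cycle lengths [1, 1, 8, 8].
Every token is home exactly when every cycle has completed a whole number of laps, i.e. after lcm(1, 8) = 8 out-shuffles.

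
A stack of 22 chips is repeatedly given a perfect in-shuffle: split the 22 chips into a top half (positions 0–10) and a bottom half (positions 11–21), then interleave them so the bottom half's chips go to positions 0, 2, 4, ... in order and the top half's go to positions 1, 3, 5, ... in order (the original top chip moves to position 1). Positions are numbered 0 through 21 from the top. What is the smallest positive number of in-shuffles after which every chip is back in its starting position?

The in-shuffle permutes the 22 positions with cycle lengths [11, 11].
Every chip is home exactly when every cycle has completed a whole number of laps, i.e. after lcm(11) = 11 in-shuffles.

11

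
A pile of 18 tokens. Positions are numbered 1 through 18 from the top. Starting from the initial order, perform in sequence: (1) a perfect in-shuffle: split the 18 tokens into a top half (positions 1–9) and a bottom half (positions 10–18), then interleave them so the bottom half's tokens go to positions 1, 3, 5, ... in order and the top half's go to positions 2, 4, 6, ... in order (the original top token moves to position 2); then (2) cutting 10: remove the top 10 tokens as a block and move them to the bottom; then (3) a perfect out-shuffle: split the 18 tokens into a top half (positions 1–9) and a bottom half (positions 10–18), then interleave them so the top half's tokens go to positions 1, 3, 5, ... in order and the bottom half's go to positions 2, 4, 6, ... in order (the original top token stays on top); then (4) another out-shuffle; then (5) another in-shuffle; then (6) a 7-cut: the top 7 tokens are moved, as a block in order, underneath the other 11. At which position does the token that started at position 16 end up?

11

Track the token from position 16 forward through each operation:
  after op 1 (in-shuffle): 16 → 13
  after op 2 (cut 10): 13 → 3
  after op 3 (out-shuffle): 3 → 5
  after op 4 (out-shuffle): 5 → 9
  after op 5 (in-shuffle): 9 → 18
  after op 6 (cut 7): 18 → 11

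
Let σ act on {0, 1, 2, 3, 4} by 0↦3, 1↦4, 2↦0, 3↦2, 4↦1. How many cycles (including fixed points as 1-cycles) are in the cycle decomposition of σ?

2

Cycle decomposition: (0 3 2) (1 4).
2 cycles.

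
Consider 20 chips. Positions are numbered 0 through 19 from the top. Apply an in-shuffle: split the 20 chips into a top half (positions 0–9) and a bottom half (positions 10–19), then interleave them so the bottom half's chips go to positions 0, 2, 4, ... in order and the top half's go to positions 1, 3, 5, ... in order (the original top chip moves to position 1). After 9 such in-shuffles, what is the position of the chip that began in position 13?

6

Track the chip's position through each in-shuffle:
13 → 6 → 13 → 6 → 13 → 6 → 13 → 6 → 13 → 6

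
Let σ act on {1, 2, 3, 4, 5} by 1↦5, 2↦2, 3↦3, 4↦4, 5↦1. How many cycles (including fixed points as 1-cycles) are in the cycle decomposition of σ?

4

Cycle decomposition: (1 5) (2) (3) (4).
4 cycles.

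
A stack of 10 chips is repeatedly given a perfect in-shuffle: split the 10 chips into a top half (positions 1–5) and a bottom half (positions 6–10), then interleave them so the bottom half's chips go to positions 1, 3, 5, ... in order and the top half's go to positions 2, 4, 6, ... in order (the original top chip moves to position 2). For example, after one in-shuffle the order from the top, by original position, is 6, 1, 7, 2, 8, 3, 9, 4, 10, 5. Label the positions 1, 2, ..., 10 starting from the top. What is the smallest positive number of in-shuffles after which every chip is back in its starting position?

The in-shuffle permutes the 10 positions with cycle lengths [10].
Every chip is home exactly when every cycle has completed a whole number of laps, i.e. after lcm(10) = 10 in-shuffles.

10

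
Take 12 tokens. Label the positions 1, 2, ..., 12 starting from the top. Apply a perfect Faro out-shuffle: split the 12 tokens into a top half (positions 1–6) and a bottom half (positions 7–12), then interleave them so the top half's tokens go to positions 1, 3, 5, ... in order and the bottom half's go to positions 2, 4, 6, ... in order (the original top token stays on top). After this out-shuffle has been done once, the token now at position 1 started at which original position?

1

Work backwards from position 1, undoing one out-shuffle at a time:
1 ← 1
So the token now at position 1 started at position 1.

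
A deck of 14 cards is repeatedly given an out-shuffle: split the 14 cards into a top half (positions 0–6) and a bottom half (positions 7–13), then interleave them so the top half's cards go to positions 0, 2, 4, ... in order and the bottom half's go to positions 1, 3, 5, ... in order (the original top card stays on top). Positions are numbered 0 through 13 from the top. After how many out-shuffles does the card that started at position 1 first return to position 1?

Follow position 1 under repeated out-shuffles:
1 → 2 → 4 → 8 → 3 → 6 → 12 → 11 → 9 → 5 → 10 → 7 → 1
It first returns after 12 out-shuffles.

12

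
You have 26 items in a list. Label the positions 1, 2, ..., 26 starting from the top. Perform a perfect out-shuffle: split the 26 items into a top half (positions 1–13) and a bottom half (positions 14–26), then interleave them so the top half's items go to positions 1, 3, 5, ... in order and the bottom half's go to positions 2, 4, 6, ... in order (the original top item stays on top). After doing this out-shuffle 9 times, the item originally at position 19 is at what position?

Track the item's position through each out-shuffle:
19 → 12 → 23 → 20 → 14 → 2 → 3 → 5 → 9 → 17

17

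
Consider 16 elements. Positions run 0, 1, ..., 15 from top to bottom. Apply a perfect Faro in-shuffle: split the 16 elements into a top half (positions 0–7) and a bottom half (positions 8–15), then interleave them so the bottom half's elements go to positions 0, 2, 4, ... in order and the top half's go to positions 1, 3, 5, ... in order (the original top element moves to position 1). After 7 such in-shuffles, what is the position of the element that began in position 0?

Track the element's position through each in-shuffle:
0 → 1 → 3 → 7 → 15 → 14 → 12 → 8

8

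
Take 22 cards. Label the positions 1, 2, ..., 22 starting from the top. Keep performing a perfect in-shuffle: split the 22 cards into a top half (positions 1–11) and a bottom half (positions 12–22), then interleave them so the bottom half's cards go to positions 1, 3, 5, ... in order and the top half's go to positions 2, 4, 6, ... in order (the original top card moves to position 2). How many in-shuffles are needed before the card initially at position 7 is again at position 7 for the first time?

11

Follow position 7 under repeated in-shuffles:
7 → 14 → 5 → 10 → 20 → 17 → 11 → 22 → 21 → 19 → 15 → 7
It first returns after 11 in-shuffles.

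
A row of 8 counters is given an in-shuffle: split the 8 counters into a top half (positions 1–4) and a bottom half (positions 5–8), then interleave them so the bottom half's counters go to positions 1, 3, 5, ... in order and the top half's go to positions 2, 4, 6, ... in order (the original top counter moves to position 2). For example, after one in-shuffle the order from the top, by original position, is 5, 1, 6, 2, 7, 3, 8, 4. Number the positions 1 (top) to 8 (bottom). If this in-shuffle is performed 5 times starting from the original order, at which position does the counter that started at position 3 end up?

Track the counter's position through each in-shuffle:
3 → 6 → 3 → 6 → 3 → 6

6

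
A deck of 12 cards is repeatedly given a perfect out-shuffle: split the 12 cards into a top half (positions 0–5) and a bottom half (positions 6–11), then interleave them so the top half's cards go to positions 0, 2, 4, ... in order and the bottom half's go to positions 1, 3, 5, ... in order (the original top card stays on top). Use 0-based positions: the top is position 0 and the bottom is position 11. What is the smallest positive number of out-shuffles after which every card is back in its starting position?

The out-shuffle permutes the 12 positions with cycle lengths [1, 1, 10].
Every card is home exactly when every cycle has completed a whole number of laps, i.e. after lcm(1, 10) = 10 out-shuffles.

10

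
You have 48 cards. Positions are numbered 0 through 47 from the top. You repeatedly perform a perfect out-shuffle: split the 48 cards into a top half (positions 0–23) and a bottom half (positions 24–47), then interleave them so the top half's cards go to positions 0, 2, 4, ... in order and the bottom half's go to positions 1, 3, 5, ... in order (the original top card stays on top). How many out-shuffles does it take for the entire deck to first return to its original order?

23

The out-shuffle permutes the 48 positions with cycle lengths [1, 1, 23, 23].
Every card is home exactly when every cycle has completed a whole number of laps, i.e. after lcm(1, 23) = 23 out-shuffles.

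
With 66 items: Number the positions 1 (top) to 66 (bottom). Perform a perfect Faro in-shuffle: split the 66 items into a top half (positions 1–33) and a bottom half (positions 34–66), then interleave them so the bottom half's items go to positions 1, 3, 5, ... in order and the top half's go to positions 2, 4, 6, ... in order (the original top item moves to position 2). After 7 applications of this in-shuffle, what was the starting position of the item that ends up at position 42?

Work backwards from position 42, undoing one in-shuffle at a time:
42 ← 21 ← 44 ← 22 ← 11 ← 39 ← 53 ← 60
So the item now at position 42 started at position 60.

60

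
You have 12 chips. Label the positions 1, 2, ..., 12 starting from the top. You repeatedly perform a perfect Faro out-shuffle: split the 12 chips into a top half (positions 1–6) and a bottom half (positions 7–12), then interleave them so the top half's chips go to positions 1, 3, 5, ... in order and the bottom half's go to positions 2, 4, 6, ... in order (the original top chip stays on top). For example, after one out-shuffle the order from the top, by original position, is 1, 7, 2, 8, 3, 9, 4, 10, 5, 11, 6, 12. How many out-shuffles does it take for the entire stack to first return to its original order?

10

The out-shuffle permutes the 12 positions with cycle lengths [1, 1, 10].
Every chip is home exactly when every cycle has completed a whole number of laps, i.e. after lcm(1, 10) = 10 out-shuffles.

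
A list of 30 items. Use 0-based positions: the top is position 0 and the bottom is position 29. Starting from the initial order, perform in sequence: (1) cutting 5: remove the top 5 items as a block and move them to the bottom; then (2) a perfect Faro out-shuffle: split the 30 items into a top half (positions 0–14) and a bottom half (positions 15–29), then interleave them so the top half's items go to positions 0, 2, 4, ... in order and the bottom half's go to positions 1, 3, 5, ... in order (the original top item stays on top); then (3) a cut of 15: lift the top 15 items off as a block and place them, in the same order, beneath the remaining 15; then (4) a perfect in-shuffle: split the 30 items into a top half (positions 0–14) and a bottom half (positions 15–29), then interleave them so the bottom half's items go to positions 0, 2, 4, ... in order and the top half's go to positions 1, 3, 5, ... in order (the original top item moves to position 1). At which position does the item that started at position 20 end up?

2

Track the item from position 20 forward through each operation:
  after op 1 (cut 5): 20 → 15
  after op 2 (out-shuffle): 15 → 1
  after op 3 (cut 15): 1 → 16
  after op 4 (in-shuffle): 16 → 2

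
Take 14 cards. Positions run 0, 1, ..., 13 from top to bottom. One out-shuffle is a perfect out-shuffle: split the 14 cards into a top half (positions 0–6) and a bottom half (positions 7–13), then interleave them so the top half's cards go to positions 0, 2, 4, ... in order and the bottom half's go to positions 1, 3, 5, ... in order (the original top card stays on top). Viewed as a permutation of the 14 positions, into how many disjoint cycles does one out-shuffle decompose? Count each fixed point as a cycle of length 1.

3

Trace each unvisited position around until it returns:
(0) (1 2 4 8 3 6 ... len 12) (13)
3 cycles in total.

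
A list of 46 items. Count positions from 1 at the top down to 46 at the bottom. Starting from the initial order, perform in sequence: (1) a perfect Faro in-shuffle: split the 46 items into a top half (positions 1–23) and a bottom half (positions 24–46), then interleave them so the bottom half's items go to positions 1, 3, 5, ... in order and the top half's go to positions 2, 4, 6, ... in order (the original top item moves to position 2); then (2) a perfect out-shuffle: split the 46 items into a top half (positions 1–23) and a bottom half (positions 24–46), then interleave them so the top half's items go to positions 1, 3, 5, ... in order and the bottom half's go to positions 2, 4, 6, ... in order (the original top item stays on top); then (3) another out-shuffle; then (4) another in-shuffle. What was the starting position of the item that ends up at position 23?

16

Undo the operations in reverse order, starting from position 23:
  undo op 4 (in-shuffle, from bottom half): 23 ← 35
  undo op 3 (out-shuffle, from top half): 35 ← 18
  undo op 2 (out-shuffle, from bottom half): 18 ← 32
  undo op 1 (in-shuffle, from top half): 32 ← 16
So the item at position 23 came from original position 16.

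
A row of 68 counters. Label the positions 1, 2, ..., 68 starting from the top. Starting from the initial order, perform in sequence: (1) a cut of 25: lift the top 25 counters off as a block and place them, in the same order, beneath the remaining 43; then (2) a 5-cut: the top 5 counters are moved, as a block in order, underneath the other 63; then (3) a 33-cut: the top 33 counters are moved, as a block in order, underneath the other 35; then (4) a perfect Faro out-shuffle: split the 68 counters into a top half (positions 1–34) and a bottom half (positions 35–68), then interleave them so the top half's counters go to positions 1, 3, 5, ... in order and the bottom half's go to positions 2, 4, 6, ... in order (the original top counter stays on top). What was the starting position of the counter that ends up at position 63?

27

Undo the operations in reverse order, starting from position 63:
  undo op 4 (out-shuffle, from top half): 63 ← 32
  undo op 3 (cut 33): 32 ← 65
  undo op 2 (cut 5): 65 ← 2
  undo op 1 (cut 25): 2 ← 27
So the counter at position 63 came from original position 27.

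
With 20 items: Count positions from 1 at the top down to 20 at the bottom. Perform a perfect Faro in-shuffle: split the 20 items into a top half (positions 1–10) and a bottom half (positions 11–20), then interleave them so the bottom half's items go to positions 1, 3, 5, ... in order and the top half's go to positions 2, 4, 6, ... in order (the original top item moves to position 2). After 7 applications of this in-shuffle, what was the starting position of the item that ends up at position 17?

19

Work backwards from position 17, undoing one in-shuffle at a time:
17 ← 19 ← 20 ← 10 ← 5 ← 13 ← 17 ← 19
So the item now at position 17 started at position 19.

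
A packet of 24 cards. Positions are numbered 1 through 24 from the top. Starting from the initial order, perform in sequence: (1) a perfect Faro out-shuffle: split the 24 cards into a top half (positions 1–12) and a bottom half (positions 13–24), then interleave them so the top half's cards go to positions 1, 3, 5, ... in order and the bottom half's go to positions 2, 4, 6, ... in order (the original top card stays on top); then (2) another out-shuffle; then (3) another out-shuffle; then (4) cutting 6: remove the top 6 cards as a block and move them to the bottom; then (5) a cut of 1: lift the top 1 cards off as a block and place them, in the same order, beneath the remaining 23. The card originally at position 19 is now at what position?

24

Track the card from position 19 forward through each operation:
  after op 1 (out-shuffle): 19 → 14
  after op 2 (out-shuffle): 14 → 4
  after op 3 (out-shuffle): 4 → 7
  after op 4 (cut 6): 7 → 1
  after op 5 (cut 1): 1 → 24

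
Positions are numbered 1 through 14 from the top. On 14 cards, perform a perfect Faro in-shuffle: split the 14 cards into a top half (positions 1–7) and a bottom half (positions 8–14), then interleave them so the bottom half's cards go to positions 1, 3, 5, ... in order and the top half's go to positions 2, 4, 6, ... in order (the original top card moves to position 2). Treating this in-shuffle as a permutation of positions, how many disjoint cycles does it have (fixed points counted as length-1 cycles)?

Trace each unvisited position around until it returns:
(1 2 4 8) (3 6 12 9) (5 10) (7 14 13 11)
4 cycles in total.

4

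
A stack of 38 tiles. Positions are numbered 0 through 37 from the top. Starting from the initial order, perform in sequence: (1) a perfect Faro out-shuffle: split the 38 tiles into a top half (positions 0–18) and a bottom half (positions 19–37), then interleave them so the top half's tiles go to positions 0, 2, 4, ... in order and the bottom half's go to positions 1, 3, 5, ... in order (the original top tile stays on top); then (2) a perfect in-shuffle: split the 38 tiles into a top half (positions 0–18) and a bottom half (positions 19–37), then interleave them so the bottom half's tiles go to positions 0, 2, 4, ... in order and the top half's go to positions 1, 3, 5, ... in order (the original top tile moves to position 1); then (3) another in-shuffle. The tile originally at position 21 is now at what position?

Track the tile from position 21 forward through each operation:
  after op 1 (out-shuffle): 21 → 5
  after op 2 (in-shuffle): 5 → 11
  after op 3 (in-shuffle): 11 → 23

23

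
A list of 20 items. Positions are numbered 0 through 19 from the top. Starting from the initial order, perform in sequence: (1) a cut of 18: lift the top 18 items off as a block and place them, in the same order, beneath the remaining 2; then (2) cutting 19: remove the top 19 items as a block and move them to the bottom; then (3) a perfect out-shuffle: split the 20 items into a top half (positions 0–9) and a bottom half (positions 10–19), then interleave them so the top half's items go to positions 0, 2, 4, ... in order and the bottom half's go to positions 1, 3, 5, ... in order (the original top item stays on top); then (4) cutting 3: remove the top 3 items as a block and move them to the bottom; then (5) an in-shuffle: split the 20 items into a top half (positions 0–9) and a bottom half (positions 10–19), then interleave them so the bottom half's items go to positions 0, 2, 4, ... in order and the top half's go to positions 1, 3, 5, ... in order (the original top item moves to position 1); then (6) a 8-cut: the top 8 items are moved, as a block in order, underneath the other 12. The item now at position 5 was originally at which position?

Undo the operations in reverse order, starting from position 5:
  undo op 6 (cut 8): 5 ← 13
  undo op 5 (in-shuffle, from top half): 13 ← 6
  undo op 4 (cut 3): 6 ← 9
  undo op 3 (out-shuffle, from bottom half): 9 ← 14
  undo op 2 (cut 19): 14 ← 13
  undo op 1 (cut 18): 13 ← 11
So the item at position 5 came from original position 11.

11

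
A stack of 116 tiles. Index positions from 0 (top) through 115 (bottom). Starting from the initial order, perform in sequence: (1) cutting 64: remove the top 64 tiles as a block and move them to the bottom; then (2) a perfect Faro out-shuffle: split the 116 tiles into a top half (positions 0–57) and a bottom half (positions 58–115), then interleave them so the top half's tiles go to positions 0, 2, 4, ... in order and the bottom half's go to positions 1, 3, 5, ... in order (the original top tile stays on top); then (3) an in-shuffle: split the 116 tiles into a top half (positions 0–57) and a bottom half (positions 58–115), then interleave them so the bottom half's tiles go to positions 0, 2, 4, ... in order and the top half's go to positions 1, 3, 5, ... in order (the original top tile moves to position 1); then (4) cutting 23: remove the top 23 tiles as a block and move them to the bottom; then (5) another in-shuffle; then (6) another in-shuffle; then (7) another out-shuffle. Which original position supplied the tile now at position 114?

29

Undo the operations in reverse order, starting from position 114:
  undo op 7 (out-shuffle, from top half): 114 ← 57
  undo op 6 (in-shuffle, from top half): 57 ← 28
  undo op 5 (in-shuffle, from bottom half): 28 ← 72
  undo op 4 (cut 23): 72 ← 95
  undo op 3 (in-shuffle, from top half): 95 ← 47
  undo op 2 (out-shuffle, from bottom half): 47 ← 81
  undo op 1 (cut 64): 81 ← 29
So the tile at position 114 came from original position 29.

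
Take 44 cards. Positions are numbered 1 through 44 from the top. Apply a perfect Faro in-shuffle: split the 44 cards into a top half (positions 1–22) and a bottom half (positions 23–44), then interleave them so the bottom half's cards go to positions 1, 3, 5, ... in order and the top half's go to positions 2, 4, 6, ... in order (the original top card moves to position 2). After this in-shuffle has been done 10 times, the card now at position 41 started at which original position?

29

Work backwards from position 41, undoing one in-shuffle at a time:
41 ← 43 ← 44 ← 22 ← 11 ← 28 ← 14 ← 7 ← 26 ← 13 ← 29
So the card now at position 41 started at position 29.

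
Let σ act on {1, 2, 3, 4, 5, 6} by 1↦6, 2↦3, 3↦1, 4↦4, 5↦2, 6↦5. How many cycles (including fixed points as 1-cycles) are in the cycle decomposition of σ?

Cycle decomposition: (1 6 5 2 3) (4).
2 cycles.

2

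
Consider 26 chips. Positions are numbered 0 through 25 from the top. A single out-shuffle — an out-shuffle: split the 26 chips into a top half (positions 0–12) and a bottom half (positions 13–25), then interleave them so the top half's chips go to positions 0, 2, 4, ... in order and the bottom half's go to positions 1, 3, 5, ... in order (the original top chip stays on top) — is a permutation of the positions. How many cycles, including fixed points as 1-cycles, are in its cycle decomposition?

Trace each unvisited position around until it returns:
(0) (1 2 4 8 16 7 ... len 20) (5 10 20 15) (25)
4 cycles in total.

4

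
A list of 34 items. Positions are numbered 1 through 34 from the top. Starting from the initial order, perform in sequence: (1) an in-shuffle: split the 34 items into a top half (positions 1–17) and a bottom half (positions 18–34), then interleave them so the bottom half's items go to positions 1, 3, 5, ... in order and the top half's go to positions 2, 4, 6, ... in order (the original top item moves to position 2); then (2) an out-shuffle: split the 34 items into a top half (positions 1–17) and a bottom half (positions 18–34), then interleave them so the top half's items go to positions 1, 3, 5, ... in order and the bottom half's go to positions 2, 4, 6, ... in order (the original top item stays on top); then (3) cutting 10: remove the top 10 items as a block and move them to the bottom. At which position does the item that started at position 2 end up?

Track the item from position 2 forward through each operation:
  after op 1 (in-shuffle): 2 → 4
  after op 2 (out-shuffle): 4 → 7
  after op 3 (cut 10): 7 → 31

31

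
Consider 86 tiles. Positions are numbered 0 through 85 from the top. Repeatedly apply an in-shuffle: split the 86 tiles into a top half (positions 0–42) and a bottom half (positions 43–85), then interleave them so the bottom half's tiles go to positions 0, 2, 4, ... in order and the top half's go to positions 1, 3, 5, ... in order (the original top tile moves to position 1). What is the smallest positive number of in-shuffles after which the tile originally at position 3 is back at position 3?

28

Follow position 3 under repeated in-shuffles:
3 → 7 → 15 → 31 → 63 → 40 → 81 → 76 → ... → 3 (length 28)
It first returns after 28 in-shuffles.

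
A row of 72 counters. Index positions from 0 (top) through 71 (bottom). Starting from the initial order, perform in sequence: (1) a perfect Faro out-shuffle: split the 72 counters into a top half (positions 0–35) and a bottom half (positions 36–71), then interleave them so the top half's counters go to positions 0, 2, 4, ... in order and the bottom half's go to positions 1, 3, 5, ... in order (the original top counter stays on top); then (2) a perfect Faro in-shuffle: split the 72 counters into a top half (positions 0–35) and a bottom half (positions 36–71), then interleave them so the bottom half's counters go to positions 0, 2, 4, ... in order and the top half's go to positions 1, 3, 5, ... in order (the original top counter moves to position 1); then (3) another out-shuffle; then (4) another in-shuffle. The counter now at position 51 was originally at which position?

30

Undo the operations in reverse order, starting from position 51:
  undo op 4 (in-shuffle, from top half): 51 ← 25
  undo op 3 (out-shuffle, from bottom half): 25 ← 48
  undo op 2 (in-shuffle, from bottom half): 48 ← 60
  undo op 1 (out-shuffle, from top half): 60 ← 30
So the counter at position 51 came from original position 30.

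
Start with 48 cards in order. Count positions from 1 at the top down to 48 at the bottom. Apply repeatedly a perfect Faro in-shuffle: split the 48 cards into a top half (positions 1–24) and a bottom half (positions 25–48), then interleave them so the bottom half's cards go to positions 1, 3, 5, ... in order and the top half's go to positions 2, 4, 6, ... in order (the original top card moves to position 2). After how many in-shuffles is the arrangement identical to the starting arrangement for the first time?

The in-shuffle permutes the 48 positions with cycle lengths [3, 3, 21, 21].
Every card is home exactly when every cycle has completed a whole number of laps, i.e. after lcm(3, 21) = 21 in-shuffles.

21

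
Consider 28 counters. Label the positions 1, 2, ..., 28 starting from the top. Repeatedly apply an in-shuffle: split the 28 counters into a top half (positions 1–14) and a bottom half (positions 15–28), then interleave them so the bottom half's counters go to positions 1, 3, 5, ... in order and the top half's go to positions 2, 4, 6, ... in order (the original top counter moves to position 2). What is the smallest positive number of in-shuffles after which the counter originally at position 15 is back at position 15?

28

Follow position 15 under repeated in-shuffles:
15 → 1 → 2 → 4 → 8 → 16 → 3 → 6 → ... → 15 (length 28)
It first returns after 28 in-shuffles.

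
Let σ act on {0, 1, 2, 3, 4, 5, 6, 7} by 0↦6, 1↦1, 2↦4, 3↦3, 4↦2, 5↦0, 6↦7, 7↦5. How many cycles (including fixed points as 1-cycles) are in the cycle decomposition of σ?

4

Cycle decomposition: (0 6 7 5) (1) (2 4) (3).
4 cycles.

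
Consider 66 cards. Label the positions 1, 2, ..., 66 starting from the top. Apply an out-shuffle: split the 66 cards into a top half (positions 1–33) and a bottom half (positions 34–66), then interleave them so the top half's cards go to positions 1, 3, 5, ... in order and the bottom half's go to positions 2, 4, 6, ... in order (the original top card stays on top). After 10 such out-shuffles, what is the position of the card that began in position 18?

54

Track the card's position through each out-shuffle:
18 → 35 → 4 → 7 → 13 → 25 → 49 → 32 → 63 → 60 → 54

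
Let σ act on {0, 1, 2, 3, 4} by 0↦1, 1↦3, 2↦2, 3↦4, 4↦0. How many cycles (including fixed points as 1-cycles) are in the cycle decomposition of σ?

2

Cycle decomposition: (0 1 3 4) (2).
2 cycles.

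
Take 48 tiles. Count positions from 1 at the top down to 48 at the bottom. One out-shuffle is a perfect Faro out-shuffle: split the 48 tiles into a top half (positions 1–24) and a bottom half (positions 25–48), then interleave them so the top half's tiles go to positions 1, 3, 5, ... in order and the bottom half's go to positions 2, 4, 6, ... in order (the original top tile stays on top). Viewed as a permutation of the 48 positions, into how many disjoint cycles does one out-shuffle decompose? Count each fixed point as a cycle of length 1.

Trace each unvisited position around until it returns:
(1) (2 3 5 9 17 33 ... len 23) (6 11 21 41 34 20 ... len 23) (48)
4 cycles in total.

4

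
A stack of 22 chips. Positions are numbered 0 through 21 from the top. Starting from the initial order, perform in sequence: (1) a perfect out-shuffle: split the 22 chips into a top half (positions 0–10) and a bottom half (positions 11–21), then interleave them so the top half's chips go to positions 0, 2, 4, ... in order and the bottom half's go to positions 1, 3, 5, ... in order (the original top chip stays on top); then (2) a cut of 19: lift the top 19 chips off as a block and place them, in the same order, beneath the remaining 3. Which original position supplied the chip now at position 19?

Undo the operations in reverse order, starting from position 19:
  undo op 2 (cut 19): 19 ← 16
  undo op 1 (out-shuffle, from top half): 16 ← 8
So the chip at position 19 came from original position 8.

8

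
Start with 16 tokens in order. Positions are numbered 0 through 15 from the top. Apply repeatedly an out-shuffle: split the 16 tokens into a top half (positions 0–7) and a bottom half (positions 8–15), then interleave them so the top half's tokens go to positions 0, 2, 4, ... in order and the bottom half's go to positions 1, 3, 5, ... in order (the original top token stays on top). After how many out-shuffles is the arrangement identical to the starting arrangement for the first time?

4

The out-shuffle permutes the 16 positions with cycle lengths [1, 1, 2, 4, 4, 4].
Every token is home exactly when every cycle has completed a whole number of laps, i.e. after lcm(1, 2, 4) = 4 out-shuffles.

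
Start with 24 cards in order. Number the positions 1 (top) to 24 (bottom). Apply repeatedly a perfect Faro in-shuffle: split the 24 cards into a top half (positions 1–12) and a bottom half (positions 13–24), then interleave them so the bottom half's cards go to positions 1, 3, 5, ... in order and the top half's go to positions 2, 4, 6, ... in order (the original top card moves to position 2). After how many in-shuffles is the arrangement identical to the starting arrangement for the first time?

The in-shuffle permutes the 24 positions with cycle lengths [4, 20].
Every card is home exactly when every cycle has completed a whole number of laps, i.e. after lcm(4, 20) = 20 in-shuffles.

20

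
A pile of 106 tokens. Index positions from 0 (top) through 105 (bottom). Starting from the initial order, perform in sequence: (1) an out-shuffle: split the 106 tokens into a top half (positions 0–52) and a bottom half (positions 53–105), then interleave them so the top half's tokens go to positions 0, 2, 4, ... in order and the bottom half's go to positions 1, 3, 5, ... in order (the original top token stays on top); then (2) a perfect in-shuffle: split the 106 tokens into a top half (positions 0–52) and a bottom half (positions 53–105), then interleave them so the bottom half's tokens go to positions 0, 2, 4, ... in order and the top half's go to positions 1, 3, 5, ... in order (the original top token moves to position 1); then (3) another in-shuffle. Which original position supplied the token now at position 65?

87

Undo the operations in reverse order, starting from position 65:
  undo op 3 (in-shuffle, from top half): 65 ← 32
  undo op 2 (in-shuffle, from bottom half): 32 ← 69
  undo op 1 (out-shuffle, from bottom half): 69 ← 87
So the token at position 65 came from original position 87.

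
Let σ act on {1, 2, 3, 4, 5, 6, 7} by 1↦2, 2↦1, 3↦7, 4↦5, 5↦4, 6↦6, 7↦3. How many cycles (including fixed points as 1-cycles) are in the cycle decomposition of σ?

4

Cycle decomposition: (1 2) (3 7) (4 5) (6).
4 cycles.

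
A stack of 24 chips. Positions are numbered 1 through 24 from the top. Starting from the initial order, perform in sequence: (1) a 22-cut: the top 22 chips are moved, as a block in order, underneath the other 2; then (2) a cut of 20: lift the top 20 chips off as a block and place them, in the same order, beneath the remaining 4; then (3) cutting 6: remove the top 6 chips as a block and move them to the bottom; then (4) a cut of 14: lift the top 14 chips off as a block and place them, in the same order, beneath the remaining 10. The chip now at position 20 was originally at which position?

Undo the operations in reverse order, starting from position 20:
  undo op 4 (cut 14): 20 ← 10
  undo op 3 (cut 6): 10 ← 16
  undo op 2 (cut 20): 16 ← 12
  undo op 1 (cut 22): 12 ← 10
So the chip at position 20 came from original position 10.

10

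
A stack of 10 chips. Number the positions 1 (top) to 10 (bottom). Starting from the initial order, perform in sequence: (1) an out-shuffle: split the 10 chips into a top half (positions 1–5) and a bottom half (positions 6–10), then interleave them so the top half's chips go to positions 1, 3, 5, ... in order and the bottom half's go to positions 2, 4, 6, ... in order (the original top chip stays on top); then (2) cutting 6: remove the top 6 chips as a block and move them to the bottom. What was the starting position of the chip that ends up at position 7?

Undo the operations in reverse order, starting from position 7:
  undo op 2 (cut 6): 7 ← 3
  undo op 1 (out-shuffle, from top half): 3 ← 2
So the chip at position 7 came from original position 2.

2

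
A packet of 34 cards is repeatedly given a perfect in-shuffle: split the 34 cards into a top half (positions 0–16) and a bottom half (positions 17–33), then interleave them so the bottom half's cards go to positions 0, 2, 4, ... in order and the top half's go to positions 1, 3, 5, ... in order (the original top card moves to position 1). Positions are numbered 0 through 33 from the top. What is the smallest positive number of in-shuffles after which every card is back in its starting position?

12

The in-shuffle permutes the 34 positions with cycle lengths [3, 3, 4, 12, 12].
Every card is home exactly when every cycle has completed a whole number of laps, i.e. after lcm(3, 4, 12) = 12 in-shuffles.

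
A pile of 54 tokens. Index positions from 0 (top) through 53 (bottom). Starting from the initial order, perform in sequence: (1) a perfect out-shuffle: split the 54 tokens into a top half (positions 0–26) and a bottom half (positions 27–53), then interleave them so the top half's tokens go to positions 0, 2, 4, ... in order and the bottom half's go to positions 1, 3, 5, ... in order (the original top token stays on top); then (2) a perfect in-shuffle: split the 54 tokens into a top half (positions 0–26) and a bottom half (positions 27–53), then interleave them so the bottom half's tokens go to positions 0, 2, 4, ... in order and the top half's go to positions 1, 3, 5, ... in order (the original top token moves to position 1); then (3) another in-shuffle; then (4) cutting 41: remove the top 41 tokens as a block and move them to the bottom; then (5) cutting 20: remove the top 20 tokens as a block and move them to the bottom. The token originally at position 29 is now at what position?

16

Track the token from position 29 forward through each operation:
  after op 1 (out-shuffle): 29 → 5
  after op 2 (in-shuffle): 5 → 11
  after op 3 (in-shuffle): 11 → 23
  after op 4 (cut 41): 23 → 36
  after op 5 (cut 20): 36 → 16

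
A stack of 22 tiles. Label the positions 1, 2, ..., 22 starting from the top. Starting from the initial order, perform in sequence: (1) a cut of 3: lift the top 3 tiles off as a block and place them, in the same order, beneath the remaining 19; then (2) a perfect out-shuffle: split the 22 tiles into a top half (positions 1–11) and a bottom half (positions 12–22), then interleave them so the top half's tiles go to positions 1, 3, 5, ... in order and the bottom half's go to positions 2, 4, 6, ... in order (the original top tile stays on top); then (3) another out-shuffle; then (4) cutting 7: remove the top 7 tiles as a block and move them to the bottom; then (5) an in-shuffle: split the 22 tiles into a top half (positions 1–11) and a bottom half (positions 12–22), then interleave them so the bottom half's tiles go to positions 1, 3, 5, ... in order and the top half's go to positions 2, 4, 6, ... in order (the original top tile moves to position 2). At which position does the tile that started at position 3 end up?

7

Track the tile from position 3 forward through each operation:
  after op 1 (cut 3): 3 → 22
  after op 2 (out-shuffle): 22 → 22
  after op 3 (out-shuffle): 22 → 22
  after op 4 (cut 7): 22 → 15
  after op 5 (in-shuffle): 15 → 7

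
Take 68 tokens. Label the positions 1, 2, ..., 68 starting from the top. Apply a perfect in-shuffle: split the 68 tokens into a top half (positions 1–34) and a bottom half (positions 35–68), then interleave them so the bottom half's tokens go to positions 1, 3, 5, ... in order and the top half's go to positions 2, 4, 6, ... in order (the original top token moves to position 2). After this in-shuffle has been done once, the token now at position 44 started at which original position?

Work backwards from position 44, undoing one in-shuffle at a time:
44 ← 22
So the token now at position 44 started at position 22.

22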